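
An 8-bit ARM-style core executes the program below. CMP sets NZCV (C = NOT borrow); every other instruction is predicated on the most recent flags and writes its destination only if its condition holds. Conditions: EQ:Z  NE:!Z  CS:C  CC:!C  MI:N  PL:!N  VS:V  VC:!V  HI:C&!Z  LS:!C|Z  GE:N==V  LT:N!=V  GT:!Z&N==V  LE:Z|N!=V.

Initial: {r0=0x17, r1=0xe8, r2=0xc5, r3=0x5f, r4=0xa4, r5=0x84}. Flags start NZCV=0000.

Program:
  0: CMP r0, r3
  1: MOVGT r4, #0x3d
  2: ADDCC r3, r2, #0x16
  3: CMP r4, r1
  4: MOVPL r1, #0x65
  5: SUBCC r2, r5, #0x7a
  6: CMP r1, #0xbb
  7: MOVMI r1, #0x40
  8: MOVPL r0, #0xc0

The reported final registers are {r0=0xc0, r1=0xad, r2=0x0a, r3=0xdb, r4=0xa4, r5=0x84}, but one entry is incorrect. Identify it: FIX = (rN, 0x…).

FIX = (r1, 0xe8)

[0] flags=1000 → (cmp)
[1] flags=1000 GT?F → skip
[2] flags=1000 CC?T → r3=0xdb
[3] flags=1000 → (cmp)
[4] flags=1000 PL?F → skip
[5] flags=1000 CC?T → r2=0x0a
[6] flags=0010 → (cmp)
[7] flags=0010 MI?F → skip
[8] flags=0010 PL?T → r0=0xc0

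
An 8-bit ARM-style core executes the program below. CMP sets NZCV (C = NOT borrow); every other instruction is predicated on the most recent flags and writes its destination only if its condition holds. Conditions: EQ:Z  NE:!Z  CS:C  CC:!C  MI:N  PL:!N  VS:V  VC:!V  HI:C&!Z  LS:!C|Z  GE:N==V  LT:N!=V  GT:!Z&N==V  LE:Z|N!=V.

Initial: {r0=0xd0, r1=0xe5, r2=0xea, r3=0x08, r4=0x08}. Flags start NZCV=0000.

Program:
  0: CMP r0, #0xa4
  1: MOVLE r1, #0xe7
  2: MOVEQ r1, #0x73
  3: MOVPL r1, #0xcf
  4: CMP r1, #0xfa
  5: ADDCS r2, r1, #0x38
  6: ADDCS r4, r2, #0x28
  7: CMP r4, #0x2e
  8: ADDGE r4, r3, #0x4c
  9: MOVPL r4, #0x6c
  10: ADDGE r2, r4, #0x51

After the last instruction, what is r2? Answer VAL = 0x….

VAL = 0xea

0: ✓ CMP  NZCV=0010
1: · MOVLE
2: · MOVEQ
3: ✓ MOVPL  r1←0xcf
4: ✓ CMP  NZCV=1000
5: · ADDCS
6: · ADDCS
7: ✓ CMP  NZCV=1000
8: · ADDGE
9: · MOVPL
10: · ADDGE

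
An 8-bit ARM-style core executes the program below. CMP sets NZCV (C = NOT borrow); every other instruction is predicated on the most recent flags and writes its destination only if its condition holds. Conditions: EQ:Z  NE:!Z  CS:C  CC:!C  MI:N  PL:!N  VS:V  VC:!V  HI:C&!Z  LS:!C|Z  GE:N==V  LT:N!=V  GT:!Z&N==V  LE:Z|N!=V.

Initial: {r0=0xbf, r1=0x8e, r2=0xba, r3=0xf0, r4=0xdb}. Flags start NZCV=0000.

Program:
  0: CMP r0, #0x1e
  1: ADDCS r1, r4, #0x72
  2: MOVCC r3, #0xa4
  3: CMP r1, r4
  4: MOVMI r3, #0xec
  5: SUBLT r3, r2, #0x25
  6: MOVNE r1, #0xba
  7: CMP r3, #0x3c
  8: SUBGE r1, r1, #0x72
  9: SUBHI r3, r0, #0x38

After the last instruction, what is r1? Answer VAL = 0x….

0: ✓ CMP  NZCV=1010
1: ✓ ADDCS  r1←0x4d
2: · MOVCC
3: ✓ CMP  NZCV=0000
4: · MOVMI
5: · SUBLT
6: ✓ MOVNE  r1←0xba
7: ✓ CMP  NZCV=1010
8: · SUBGE
9: ✓ SUBHI  r3←0x87

VAL = 0xba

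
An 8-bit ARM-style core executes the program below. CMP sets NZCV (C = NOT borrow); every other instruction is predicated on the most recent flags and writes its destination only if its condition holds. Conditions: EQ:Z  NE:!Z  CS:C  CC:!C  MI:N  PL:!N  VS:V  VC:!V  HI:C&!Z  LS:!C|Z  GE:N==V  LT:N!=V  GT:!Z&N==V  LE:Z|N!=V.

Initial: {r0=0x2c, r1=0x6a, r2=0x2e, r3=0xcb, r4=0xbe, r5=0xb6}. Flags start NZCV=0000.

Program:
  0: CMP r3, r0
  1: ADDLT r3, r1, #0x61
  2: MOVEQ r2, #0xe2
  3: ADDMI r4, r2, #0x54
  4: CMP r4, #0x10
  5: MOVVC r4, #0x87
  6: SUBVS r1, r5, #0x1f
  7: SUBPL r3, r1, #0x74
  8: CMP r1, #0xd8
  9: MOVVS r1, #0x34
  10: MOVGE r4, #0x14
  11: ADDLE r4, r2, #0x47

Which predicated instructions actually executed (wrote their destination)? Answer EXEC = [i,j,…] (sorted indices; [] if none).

0: ✓ CMP  NZCV=1010
1: ✓ ADDLT  r3←0xcb
2: · MOVEQ
3: ✓ ADDMI  r4←0x82
4: ✓ CMP  NZCV=0011
5: · MOVVC
6: ✓ SUBVS  r1←0x97
7: ✓ SUBPL  r3←0x23
8: ✓ CMP  NZCV=1000
9: · MOVVS
10: · MOVGE
11: ✓ ADDLE  r4←0x75

EXEC = [1,3,6,7,11]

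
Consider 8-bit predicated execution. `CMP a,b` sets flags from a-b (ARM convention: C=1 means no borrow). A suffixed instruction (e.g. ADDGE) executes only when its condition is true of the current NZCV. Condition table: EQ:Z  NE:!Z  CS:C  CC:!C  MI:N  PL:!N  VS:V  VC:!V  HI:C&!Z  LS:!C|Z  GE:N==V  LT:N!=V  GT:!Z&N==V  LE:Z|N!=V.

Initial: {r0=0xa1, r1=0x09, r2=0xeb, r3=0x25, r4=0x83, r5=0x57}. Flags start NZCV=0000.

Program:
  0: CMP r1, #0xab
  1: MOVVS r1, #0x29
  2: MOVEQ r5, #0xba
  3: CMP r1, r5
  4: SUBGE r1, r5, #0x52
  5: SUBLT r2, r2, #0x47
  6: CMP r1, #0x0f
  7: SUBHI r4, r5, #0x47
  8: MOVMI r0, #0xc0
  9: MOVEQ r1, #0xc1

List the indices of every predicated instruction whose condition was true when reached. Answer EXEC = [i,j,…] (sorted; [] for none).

[0] flags=0000 → (cmp)
[1] flags=0000 VS?F → skip
[2] flags=0000 EQ?F → skip
[3] flags=1000 → (cmp)
[4] flags=1000 GE?F → skip
[5] flags=1000 LT?T → r2=0xa4
[6] flags=1000 → (cmp)
[7] flags=1000 HI?F → skip
[8] flags=1000 MI?T → r0=0xc0
[9] flags=1000 EQ?F → skip

EXEC = [5,8]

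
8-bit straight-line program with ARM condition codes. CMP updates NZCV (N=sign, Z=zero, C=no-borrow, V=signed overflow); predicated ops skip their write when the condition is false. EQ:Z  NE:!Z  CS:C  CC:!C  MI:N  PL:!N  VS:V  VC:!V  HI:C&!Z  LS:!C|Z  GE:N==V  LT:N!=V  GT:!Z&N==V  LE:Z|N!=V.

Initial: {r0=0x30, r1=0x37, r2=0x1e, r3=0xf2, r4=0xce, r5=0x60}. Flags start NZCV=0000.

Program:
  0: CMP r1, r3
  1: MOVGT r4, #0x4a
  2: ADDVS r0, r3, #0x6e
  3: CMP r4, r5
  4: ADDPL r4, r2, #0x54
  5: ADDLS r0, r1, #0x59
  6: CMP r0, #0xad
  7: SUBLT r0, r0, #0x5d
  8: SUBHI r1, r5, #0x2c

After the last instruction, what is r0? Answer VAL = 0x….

VAL = 0x33

[0] flags=0000 → (cmp)
[1] flags=0000 GT?T → r4=0x4a
[2] flags=0000 VS?F → skip
[3] flags=1000 → (cmp)
[4] flags=1000 PL?F → skip
[5] flags=1000 LS?T → r0=0x90
[6] flags=1000 → (cmp)
[7] flags=1000 LT?T → r0=0x33
[8] flags=1000 HI?F → skip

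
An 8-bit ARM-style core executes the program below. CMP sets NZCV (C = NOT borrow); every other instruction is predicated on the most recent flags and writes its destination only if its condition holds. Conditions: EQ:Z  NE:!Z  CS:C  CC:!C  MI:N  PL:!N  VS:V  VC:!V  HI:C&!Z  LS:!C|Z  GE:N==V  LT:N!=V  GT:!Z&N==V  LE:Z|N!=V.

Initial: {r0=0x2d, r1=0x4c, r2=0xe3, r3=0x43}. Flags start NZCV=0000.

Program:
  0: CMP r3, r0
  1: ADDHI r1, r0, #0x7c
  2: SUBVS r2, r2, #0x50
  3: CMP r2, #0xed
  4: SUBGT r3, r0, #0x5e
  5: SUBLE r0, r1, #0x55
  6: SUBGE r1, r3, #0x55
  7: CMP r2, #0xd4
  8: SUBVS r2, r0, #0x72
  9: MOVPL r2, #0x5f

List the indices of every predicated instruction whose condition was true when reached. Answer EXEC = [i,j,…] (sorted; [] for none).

EXEC = [1,5,9]

0: ✓ CMP  NZCV=0010
1: ✓ ADDHI  r1←0xa9
2: · SUBVS
3: ✓ CMP  NZCV=1000
4: · SUBGT
5: ✓ SUBLE  r0←0x54
6: · SUBGE
7: ✓ CMP  NZCV=0010
8: · SUBVS
9: ✓ MOVPL  r2←0x5f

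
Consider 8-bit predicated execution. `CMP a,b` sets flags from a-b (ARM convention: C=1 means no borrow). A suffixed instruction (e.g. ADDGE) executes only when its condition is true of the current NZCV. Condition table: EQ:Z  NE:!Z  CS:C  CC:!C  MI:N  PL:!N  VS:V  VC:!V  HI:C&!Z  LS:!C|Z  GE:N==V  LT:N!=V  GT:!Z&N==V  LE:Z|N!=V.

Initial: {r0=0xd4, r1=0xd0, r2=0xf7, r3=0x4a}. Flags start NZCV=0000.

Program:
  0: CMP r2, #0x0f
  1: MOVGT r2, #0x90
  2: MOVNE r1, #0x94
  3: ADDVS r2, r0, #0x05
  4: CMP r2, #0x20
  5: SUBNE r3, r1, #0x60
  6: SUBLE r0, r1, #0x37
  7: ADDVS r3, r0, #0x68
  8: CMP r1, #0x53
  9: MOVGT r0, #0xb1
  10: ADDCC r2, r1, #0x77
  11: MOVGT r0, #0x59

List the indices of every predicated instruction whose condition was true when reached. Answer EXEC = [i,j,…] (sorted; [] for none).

0: ✓ CMP  NZCV=1010
1: · MOVGT
2: ✓ MOVNE  r1←0x94
3: · ADDVS
4: ✓ CMP  NZCV=1010
5: ✓ SUBNE  r3←0x34
6: ✓ SUBLE  r0←0x5d
7: · ADDVS
8: ✓ CMP  NZCV=0011
9: · MOVGT
10: · ADDCC
11: · MOVGT

EXEC = [2,5,6]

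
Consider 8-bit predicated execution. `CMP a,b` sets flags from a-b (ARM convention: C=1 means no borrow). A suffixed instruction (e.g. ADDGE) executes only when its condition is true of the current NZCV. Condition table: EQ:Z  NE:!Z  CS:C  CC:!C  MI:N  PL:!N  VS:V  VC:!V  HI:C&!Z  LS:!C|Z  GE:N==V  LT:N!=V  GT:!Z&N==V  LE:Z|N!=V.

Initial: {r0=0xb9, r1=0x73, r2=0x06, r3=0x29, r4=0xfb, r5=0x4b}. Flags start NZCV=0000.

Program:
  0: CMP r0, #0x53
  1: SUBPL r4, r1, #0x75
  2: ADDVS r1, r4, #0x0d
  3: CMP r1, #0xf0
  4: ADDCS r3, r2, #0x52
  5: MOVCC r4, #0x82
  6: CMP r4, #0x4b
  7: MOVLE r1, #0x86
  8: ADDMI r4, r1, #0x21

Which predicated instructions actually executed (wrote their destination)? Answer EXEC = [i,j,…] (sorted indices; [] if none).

0: ✓ CMP  NZCV=0011
1: ✓ SUBPL  r4←0xfe
2: ✓ ADDVS  r1←0x0b
3: ✓ CMP  NZCV=0000
4: · ADDCS
5: ✓ MOVCC  r4←0x82
6: ✓ CMP  NZCV=0011
7: ✓ MOVLE  r1←0x86
8: · ADDMI

EXEC = [1,2,5,7]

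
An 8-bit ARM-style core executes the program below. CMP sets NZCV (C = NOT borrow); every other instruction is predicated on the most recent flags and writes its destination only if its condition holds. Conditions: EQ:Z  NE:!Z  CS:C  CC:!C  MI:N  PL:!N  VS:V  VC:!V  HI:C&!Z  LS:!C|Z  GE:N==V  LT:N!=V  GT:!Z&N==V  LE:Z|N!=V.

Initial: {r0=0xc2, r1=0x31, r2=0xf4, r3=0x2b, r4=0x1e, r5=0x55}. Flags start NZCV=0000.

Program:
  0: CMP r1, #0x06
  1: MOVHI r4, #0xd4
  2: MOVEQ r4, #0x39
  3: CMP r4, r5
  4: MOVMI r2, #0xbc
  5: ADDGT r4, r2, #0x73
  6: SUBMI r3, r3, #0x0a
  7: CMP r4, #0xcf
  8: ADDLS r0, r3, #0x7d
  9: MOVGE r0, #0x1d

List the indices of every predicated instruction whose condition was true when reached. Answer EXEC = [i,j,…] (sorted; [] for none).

EXEC = [1,9]

0: ✓ CMP  NZCV=0010
1: ✓ MOVHI  r4←0xd4
2: · MOVEQ
3: ✓ CMP  NZCV=0011
4: · MOVMI
5: · ADDGT
6: · SUBMI
7: ✓ CMP  NZCV=0010
8: · ADDLS
9: ✓ MOVGE  r0←0x1d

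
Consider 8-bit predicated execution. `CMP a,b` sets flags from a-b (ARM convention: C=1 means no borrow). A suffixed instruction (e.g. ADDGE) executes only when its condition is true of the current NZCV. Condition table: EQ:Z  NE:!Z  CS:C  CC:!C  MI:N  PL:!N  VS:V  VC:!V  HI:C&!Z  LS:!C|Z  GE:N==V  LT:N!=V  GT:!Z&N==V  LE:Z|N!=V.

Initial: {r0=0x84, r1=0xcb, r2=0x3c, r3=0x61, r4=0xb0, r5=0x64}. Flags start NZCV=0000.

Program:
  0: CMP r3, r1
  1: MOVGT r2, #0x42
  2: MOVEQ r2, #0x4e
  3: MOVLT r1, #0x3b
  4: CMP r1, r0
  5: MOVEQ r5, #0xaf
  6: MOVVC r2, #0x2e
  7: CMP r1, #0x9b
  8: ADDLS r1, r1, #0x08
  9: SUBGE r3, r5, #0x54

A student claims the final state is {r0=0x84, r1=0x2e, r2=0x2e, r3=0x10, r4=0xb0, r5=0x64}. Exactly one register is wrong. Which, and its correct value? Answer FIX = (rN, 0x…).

FIX = (r1, 0xcb)

[0] flags=1001 → (cmp)
[1] flags=1001 GT?T → r2=0x42
[2] flags=1001 EQ?F → skip
[3] flags=1001 LT?F → skip
[4] flags=0010 → (cmp)
[5] flags=0010 EQ?F → skip
[6] flags=0010 VC?T → r2=0x2e
[7] flags=0010 → (cmp)
[8] flags=0010 LS?F → skip
[9] flags=0010 GE?T → r3=0x10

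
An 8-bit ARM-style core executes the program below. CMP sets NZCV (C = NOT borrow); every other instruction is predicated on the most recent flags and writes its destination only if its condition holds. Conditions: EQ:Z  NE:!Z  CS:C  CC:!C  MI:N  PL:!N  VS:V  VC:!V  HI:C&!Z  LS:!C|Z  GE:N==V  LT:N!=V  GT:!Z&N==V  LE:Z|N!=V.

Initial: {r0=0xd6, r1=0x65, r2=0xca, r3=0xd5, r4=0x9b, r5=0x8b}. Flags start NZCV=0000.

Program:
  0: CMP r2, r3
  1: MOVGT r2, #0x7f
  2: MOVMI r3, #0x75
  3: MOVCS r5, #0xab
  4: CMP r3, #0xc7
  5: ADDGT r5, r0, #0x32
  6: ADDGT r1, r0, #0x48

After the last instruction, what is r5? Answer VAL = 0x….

VAL = 0x08

0: ✓ CMP  NZCV=1000
1: · MOVGT
2: ✓ MOVMI  r3←0x75
3: · MOVCS
4: ✓ CMP  NZCV=1001
5: ✓ ADDGT  r5←0x08
6: ✓ ADDGT  r1←0x1e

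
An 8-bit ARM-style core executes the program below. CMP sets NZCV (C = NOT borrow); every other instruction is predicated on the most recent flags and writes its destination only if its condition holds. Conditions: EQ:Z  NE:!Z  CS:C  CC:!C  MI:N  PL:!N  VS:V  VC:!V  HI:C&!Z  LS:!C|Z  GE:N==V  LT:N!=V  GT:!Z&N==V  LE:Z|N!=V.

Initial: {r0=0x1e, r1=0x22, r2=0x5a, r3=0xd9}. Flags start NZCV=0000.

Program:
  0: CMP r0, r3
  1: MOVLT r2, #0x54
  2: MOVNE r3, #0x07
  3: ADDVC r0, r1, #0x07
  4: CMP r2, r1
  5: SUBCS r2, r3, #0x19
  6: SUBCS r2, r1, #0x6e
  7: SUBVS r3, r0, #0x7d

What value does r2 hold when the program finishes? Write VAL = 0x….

VAL = 0xb4

0: ✓ CMP  NZCV=0000
1: · MOVLT
2: ✓ MOVNE  r3←0x07
3: ✓ ADDVC  r0←0x29
4: ✓ CMP  NZCV=0010
5: ✓ SUBCS  r2←0xee
6: ✓ SUBCS  r2←0xb4
7: · SUBVS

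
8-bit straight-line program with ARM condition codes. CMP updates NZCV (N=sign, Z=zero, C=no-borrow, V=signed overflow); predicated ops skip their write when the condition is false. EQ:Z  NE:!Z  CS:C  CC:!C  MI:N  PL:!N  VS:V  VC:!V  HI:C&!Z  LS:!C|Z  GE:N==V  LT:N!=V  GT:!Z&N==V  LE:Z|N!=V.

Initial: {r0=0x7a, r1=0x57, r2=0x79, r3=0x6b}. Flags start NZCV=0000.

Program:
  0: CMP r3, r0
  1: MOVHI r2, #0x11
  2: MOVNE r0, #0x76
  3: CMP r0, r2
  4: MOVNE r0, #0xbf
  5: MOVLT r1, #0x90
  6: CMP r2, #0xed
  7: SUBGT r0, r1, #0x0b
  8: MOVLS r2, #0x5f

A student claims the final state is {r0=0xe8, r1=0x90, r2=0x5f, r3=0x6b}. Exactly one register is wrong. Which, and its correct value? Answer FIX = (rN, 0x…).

FIX = (r0, 0x85)

0: ✓ CMP  NZCV=1000
1: · MOVHI
2: ✓ MOVNE  r0←0x76
3: ✓ CMP  NZCV=1000
4: ✓ MOVNE  r0←0xbf
5: ✓ MOVLT  r1←0x90
6: ✓ CMP  NZCV=1001
7: ✓ SUBGT  r0←0x85
8: ✓ MOVLS  r2←0x5f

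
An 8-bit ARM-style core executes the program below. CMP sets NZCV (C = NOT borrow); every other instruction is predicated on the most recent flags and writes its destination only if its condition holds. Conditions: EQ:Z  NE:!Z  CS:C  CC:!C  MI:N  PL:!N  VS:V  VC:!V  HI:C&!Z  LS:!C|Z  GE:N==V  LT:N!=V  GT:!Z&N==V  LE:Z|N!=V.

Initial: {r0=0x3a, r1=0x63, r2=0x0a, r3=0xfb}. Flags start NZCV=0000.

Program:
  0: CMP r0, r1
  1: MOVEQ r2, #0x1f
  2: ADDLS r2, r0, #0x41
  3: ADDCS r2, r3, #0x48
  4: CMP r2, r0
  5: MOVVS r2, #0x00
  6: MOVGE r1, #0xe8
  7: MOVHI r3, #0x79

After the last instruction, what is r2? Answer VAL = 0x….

0: ✓ CMP  NZCV=1000
1: · MOVEQ
2: ✓ ADDLS  r2←0x7b
3: · ADDCS
4: ✓ CMP  NZCV=0010
5: · MOVVS
6: ✓ MOVGE  r1←0xe8
7: ✓ MOVHI  r3←0x79

VAL = 0x7b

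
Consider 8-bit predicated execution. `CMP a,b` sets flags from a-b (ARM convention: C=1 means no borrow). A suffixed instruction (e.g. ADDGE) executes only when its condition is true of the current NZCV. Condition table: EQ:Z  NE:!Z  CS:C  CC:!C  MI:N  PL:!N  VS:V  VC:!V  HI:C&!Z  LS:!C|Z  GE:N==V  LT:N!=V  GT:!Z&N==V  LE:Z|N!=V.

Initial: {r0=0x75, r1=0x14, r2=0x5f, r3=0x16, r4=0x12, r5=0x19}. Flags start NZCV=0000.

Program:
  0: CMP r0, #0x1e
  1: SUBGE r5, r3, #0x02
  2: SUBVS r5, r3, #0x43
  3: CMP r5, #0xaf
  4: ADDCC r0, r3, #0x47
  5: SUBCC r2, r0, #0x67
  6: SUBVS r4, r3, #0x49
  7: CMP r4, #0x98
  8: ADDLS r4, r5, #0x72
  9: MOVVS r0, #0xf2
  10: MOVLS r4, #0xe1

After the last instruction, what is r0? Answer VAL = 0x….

0: ✓ CMP  NZCV=0010
1: ✓ SUBGE  r5←0x14
2: · SUBVS
3: ✓ CMP  NZCV=0000
4: ✓ ADDCC  r0←0x5d
5: ✓ SUBCC  r2←0xf6
6: · SUBVS
7: ✓ CMP  NZCV=0000
8: ✓ ADDLS  r4←0x86
9: · MOVVS
10: ✓ MOVLS  r4←0xe1

VAL = 0x5d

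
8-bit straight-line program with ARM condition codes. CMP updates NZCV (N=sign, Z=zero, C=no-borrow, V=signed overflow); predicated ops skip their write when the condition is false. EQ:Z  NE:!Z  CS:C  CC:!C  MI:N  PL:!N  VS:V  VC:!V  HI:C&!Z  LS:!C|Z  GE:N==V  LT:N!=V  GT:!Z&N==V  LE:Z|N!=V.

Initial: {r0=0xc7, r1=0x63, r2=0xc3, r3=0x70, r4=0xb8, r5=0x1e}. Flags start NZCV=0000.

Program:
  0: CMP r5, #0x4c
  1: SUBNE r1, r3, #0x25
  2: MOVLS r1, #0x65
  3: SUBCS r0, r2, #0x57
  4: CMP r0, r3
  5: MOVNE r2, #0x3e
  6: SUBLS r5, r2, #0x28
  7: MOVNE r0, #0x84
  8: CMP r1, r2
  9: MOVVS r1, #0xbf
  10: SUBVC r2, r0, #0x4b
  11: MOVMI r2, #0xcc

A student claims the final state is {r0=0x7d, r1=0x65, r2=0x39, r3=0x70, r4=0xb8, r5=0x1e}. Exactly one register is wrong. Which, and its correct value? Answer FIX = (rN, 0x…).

[0] flags=1000 → (cmp)
[1] flags=1000 NE?T → r1=0x4b
[2] flags=1000 LS?T → r1=0x65
[3] flags=1000 CS?F → skip
[4] flags=0011 → (cmp)
[5] flags=0011 NE?T → r2=0x3e
[6] flags=0011 LS?F → skip
[7] flags=0011 NE?T → r0=0x84
[8] flags=0010 → (cmp)
[9] flags=0010 VS?F → skip
[10] flags=0010 VC?T → r2=0x39
[11] flags=0010 MI?F → skip

FIX = (r0, 0x84)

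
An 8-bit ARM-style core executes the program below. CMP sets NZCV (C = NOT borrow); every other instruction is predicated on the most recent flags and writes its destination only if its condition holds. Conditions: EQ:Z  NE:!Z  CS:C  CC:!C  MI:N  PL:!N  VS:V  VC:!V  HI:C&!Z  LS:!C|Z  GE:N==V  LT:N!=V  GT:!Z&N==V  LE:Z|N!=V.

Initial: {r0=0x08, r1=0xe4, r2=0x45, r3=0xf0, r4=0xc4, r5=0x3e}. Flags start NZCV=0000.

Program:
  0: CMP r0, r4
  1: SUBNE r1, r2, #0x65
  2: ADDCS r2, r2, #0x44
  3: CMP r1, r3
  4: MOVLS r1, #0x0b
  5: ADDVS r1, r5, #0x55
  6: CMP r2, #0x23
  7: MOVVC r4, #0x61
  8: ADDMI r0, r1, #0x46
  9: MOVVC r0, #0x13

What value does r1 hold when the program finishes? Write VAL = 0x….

0: ✓ CMP  NZCV=0000
1: ✓ SUBNE  r1←0xe0
2: · ADDCS
3: ✓ CMP  NZCV=1000
4: ✓ MOVLS  r1←0x0b
5: · ADDVS
6: ✓ CMP  NZCV=0010
7: ✓ MOVVC  r4←0x61
8: · ADDMI
9: ✓ MOVVC  r0←0x13

VAL = 0x0b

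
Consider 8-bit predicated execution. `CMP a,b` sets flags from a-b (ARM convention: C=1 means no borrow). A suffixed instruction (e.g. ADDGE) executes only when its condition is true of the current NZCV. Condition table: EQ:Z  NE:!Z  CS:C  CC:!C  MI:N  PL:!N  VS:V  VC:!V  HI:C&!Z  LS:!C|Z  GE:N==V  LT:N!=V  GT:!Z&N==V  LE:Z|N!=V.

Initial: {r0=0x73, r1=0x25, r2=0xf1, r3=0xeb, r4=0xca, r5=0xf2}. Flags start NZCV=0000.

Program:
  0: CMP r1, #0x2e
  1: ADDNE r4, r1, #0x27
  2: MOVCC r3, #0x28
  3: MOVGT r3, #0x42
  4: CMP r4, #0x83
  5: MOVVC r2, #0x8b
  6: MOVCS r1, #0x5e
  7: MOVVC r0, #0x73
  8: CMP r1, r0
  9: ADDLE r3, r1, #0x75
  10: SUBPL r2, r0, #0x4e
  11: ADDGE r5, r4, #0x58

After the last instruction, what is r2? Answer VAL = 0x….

VAL = 0xf1

0: ✓ CMP  NZCV=1000
1: ✓ ADDNE  r4←0x4c
2: ✓ MOVCC  r3←0x28
3: · MOVGT
4: ✓ CMP  NZCV=1001
5: · MOVVC
6: · MOVCS
7: · MOVVC
8: ✓ CMP  NZCV=1000
9: ✓ ADDLE  r3←0x9a
10: · SUBPL
11: · ADDGE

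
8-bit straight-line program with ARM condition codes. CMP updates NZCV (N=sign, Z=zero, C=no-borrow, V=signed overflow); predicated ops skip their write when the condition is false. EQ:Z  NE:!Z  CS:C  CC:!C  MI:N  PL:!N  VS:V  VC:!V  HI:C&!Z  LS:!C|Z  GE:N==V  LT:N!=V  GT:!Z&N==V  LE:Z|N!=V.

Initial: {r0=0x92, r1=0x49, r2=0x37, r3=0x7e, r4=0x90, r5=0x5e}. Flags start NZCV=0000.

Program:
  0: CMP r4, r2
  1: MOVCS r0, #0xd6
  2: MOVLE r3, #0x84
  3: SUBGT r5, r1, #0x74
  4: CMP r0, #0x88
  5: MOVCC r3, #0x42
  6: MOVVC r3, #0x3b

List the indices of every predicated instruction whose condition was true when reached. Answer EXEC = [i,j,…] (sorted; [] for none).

0: ✓ CMP  NZCV=0011
1: ✓ MOVCS  r0←0xd6
2: ✓ MOVLE  r3←0x84
3: · SUBGT
4: ✓ CMP  NZCV=0010
5: · MOVCC
6: ✓ MOVVC  r3←0x3b

EXEC = [1,2,6]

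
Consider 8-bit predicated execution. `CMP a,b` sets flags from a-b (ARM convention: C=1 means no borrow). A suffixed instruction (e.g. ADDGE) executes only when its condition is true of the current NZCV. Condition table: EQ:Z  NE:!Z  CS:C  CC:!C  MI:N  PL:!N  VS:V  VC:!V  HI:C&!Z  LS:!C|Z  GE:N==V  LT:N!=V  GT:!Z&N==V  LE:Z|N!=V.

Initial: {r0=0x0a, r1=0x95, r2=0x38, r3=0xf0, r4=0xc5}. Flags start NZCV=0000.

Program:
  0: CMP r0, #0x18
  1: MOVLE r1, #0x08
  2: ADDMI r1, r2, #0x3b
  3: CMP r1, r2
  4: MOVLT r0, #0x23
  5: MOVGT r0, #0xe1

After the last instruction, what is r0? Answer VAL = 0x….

VAL = 0xe1

0: ✓ CMP  NZCV=1000
1: ✓ MOVLE  r1←0x08
2: ✓ ADDMI  r1←0x73
3: ✓ CMP  NZCV=0010
4: · MOVLT
5: ✓ MOVGT  r0←0xe1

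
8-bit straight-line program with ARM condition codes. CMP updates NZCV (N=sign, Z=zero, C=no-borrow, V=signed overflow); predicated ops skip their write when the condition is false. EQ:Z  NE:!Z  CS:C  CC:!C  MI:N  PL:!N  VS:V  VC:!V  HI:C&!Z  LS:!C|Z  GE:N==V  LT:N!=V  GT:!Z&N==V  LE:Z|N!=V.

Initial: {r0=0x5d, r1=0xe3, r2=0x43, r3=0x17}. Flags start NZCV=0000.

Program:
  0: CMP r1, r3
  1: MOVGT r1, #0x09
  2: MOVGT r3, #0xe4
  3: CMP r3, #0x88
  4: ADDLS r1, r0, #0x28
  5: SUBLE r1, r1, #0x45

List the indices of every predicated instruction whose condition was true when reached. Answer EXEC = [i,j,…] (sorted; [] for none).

0: ✓ CMP  NZCV=1010
1: · MOVGT
2: · MOVGT
3: ✓ CMP  NZCV=1001
4: ✓ ADDLS  r1←0x85
5: · SUBLE

EXEC = [4]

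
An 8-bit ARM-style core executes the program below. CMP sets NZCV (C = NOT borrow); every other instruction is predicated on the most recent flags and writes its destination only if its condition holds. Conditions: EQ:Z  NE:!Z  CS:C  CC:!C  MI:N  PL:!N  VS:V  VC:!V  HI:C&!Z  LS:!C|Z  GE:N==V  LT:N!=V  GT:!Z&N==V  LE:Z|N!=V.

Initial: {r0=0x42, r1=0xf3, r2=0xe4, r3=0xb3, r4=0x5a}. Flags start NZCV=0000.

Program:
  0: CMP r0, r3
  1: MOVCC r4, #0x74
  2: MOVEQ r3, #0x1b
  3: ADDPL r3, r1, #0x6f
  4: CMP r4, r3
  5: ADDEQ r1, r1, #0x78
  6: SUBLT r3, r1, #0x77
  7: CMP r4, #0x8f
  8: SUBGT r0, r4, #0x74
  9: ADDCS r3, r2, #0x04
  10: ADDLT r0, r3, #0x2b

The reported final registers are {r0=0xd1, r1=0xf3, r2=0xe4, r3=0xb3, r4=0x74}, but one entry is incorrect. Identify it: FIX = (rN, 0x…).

0: ✓ CMP  NZCV=1001
1: ✓ MOVCC  r4←0x74
2: · MOVEQ
3: · ADDPL
4: ✓ CMP  NZCV=1001
5: · ADDEQ
6: · SUBLT
7: ✓ CMP  NZCV=1001
8: ✓ SUBGT  r0←0x00
9: · ADDCS
10: · ADDLT

FIX = (r0, 0x00)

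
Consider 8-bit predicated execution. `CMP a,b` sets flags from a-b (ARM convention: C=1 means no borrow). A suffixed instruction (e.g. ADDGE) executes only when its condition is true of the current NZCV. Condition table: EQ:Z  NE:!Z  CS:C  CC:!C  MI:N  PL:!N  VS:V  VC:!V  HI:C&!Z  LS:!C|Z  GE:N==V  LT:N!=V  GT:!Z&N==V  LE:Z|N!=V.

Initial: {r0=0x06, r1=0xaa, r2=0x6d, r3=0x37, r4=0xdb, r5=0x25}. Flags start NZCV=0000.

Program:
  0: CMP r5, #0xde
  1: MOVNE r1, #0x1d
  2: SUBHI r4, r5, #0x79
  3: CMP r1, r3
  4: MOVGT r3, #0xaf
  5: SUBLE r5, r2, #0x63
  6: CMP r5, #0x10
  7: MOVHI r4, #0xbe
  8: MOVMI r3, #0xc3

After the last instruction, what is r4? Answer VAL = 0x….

0: ✓ CMP  NZCV=0000
1: ✓ MOVNE  r1←0x1d
2: · SUBHI
3: ✓ CMP  NZCV=1000
4: · MOVGT
5: ✓ SUBLE  r5←0x0a
6: ✓ CMP  NZCV=1000
7: · MOVHI
8: ✓ MOVMI  r3←0xc3

VAL = 0xdb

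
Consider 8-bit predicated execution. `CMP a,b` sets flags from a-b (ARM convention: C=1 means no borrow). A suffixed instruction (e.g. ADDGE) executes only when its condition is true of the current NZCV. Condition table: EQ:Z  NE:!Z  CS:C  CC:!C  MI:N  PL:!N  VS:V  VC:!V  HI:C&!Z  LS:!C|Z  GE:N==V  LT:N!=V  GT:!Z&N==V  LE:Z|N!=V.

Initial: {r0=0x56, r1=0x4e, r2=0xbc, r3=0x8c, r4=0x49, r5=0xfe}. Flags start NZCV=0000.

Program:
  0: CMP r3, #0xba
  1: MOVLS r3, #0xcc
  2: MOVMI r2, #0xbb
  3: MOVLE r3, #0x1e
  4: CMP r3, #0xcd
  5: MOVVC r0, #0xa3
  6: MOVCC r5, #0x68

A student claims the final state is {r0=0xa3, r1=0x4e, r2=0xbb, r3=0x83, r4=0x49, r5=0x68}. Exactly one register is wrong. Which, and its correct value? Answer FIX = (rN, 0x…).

FIX = (r3, 0x1e)

0: ✓ CMP  NZCV=1000
1: ✓ MOVLS  r3←0xcc
2: ✓ MOVMI  r2←0xbb
3: ✓ MOVLE  r3←0x1e
4: ✓ CMP  NZCV=0000
5: ✓ MOVVC  r0←0xa3
6: ✓ MOVCC  r5←0x68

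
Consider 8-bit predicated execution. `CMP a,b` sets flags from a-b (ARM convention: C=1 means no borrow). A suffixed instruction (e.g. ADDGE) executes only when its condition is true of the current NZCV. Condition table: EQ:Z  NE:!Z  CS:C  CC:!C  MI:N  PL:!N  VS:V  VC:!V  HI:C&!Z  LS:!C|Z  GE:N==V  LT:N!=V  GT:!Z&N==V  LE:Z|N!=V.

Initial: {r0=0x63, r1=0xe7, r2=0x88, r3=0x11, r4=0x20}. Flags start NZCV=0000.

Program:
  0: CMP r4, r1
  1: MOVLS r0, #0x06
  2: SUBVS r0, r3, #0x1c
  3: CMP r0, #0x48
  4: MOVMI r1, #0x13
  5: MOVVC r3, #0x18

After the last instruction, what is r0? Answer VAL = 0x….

[0] flags=0000 → (cmp)
[1] flags=0000 LS?T → r0=0x06
[2] flags=0000 VS?F → skip
[3] flags=1000 → (cmp)
[4] flags=1000 MI?T → r1=0x13
[5] flags=1000 VC?T → r3=0x18

VAL = 0x06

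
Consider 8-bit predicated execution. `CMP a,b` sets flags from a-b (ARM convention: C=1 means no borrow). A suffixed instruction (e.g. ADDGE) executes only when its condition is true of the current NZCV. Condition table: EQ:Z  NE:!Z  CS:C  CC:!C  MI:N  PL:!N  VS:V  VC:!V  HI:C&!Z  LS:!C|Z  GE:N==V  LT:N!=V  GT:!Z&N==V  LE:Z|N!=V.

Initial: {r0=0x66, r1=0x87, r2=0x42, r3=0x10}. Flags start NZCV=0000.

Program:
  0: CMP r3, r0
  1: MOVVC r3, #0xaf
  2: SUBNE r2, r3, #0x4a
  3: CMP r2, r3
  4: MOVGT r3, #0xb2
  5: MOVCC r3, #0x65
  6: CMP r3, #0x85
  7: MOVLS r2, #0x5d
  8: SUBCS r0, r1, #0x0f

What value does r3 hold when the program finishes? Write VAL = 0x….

0: ✓ CMP  NZCV=1000
1: ✓ MOVVC  r3←0xaf
2: ✓ SUBNE  r2←0x65
3: ✓ CMP  NZCV=1001
4: ✓ MOVGT  r3←0xb2
5: ✓ MOVCC  r3←0x65
6: ✓ CMP  NZCV=1001
7: ✓ MOVLS  r2←0x5d
8: · SUBCS

VAL = 0x65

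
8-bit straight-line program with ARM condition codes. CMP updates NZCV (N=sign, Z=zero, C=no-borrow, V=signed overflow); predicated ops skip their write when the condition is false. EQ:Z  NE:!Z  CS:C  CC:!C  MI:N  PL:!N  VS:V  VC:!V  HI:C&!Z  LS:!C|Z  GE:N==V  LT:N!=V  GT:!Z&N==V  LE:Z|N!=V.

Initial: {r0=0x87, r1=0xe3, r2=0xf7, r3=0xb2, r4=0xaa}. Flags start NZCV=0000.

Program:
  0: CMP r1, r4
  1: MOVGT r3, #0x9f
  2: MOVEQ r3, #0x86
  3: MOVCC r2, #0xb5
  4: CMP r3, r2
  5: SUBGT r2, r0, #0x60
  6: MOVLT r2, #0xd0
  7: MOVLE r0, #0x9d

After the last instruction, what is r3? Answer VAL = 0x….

VAL = 0x9f

0: ✓ CMP  NZCV=0010
1: ✓ MOVGT  r3←0x9f
2: · MOVEQ
3: · MOVCC
4: ✓ CMP  NZCV=1000
5: · SUBGT
6: ✓ MOVLT  r2←0xd0
7: ✓ MOVLE  r0←0x9d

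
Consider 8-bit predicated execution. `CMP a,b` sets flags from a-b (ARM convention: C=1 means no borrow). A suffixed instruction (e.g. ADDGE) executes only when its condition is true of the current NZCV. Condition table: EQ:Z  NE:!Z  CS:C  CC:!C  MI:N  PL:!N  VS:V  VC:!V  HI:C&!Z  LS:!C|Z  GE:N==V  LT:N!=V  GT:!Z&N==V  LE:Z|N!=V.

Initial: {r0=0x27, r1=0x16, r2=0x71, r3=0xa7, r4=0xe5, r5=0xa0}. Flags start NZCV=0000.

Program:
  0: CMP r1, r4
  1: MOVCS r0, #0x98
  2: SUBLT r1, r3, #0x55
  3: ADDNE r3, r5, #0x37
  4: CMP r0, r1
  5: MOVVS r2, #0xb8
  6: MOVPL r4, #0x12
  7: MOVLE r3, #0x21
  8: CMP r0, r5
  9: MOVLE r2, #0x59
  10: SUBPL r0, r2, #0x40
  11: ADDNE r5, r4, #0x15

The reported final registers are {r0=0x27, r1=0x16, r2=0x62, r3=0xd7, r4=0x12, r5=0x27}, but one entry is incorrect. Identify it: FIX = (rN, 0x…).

0: ✓ CMP  NZCV=0000
1: · MOVCS
2: · SUBLT
3: ✓ ADDNE  r3←0xd7
4: ✓ CMP  NZCV=0010
5: · MOVVS
6: ✓ MOVPL  r4←0x12
7: · MOVLE
8: ✓ CMP  NZCV=1001
9: · MOVLE
10: · SUBPL
11: ✓ ADDNE  r5←0x27

FIX = (r2, 0x71)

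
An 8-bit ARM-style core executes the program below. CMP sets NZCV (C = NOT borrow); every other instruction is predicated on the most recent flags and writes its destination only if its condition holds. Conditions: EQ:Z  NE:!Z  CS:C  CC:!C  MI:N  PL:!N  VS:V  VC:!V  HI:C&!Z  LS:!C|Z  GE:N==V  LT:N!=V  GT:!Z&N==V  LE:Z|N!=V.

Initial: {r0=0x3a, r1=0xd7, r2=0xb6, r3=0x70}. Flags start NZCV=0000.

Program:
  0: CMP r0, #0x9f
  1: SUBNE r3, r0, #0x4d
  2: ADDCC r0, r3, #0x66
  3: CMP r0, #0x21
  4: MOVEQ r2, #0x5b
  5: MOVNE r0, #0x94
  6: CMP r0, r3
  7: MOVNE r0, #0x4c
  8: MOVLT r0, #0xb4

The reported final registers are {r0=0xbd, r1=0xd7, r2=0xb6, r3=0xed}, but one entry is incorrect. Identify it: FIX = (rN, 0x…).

0: ✓ CMP  NZCV=1001
1: ✓ SUBNE  r3←0xed
2: ✓ ADDCC  r0←0x53
3: ✓ CMP  NZCV=0010
4: · MOVEQ
5: ✓ MOVNE  r0←0x94
6: ✓ CMP  NZCV=1000
7: ✓ MOVNE  r0←0x4c
8: ✓ MOVLT  r0←0xb4

FIX = (r0, 0xb4)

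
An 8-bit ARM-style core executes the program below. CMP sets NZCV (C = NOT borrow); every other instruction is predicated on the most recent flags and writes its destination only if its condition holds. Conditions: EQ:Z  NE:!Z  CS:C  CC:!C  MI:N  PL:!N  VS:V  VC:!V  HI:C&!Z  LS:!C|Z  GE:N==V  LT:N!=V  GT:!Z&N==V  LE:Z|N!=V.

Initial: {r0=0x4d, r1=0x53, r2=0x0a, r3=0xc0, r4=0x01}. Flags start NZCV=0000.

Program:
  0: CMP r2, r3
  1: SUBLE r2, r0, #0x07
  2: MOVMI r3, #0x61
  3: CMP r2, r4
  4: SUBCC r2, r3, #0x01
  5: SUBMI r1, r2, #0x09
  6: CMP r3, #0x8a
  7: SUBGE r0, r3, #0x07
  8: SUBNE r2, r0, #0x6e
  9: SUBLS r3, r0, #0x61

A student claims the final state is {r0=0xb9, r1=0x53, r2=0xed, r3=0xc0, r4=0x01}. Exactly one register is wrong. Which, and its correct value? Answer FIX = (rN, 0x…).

[0] flags=0000 → (cmp)
[1] flags=0000 LE?F → skip
[2] flags=0000 MI?F → skip
[3] flags=0010 → (cmp)
[4] flags=0010 CC?F → skip
[5] flags=0010 MI?F → skip
[6] flags=0010 → (cmp)
[7] flags=0010 GE?T → r0=0xb9
[8] flags=0010 NE?T → r2=0x4b
[9] flags=0010 LS?F → skip

FIX = (r2, 0x4b)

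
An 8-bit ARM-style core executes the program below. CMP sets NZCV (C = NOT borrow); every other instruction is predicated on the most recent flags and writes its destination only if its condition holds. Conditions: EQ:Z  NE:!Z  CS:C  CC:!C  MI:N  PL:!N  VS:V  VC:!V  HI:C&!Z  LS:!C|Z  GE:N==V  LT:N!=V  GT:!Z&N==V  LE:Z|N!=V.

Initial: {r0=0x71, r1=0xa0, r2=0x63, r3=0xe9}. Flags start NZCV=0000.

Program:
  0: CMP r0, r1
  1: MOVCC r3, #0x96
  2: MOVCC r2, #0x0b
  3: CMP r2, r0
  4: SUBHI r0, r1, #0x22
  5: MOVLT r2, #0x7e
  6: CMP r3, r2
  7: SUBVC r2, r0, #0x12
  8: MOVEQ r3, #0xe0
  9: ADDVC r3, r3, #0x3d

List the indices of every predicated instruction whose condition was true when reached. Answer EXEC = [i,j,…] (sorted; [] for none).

0: ✓ CMP  NZCV=1001
1: ✓ MOVCC  r3←0x96
2: ✓ MOVCC  r2←0x0b
3: ✓ CMP  NZCV=1000
4: · SUBHI
5: ✓ MOVLT  r2←0x7e
6: ✓ CMP  NZCV=0011
7: · SUBVC
8: · MOVEQ
9: · ADDVC

EXEC = [1,2,5]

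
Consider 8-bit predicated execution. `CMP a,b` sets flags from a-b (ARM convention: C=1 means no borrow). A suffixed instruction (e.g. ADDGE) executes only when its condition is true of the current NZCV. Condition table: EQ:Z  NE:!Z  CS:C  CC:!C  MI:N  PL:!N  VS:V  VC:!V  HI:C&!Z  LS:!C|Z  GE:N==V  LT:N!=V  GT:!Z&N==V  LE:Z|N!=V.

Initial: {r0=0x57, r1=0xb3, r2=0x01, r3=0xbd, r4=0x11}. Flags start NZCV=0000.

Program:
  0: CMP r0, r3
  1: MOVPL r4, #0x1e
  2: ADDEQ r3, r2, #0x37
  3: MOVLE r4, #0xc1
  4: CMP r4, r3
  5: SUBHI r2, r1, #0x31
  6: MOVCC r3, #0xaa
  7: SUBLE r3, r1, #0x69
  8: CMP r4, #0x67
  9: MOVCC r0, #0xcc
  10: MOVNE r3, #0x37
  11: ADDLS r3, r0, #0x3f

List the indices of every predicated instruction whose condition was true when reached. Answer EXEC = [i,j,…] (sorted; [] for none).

EXEC = [6,9,10,11]

[0] flags=1001 → (cmp)
[1] flags=1001 PL?F → skip
[2] flags=1001 EQ?F → skip
[3] flags=1001 LE?F → skip
[4] flags=0000 → (cmp)
[5] flags=0000 HI?F → skip
[6] flags=0000 CC?T → r3=0xaa
[7] flags=0000 LE?F → skip
[8] flags=1000 → (cmp)
[9] flags=1000 CC?T → r0=0xcc
[10] flags=1000 NE?T → r3=0x37
[11] flags=1000 LS?T → r3=0x0b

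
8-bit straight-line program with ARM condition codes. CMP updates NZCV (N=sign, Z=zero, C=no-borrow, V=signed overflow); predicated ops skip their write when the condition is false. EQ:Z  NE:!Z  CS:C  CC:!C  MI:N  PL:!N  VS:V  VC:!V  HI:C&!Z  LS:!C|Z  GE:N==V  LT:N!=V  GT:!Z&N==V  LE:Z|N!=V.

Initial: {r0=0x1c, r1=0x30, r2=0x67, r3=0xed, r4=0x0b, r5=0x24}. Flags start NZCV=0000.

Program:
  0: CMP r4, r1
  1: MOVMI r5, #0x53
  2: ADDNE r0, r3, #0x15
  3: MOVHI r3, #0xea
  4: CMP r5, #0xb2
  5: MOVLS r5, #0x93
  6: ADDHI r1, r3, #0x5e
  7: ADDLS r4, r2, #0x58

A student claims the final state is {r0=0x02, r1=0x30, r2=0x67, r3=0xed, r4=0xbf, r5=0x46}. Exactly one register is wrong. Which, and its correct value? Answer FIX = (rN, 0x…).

FIX = (r5, 0x93)

0: ✓ CMP  NZCV=1000
1: ✓ MOVMI  r5←0x53
2: ✓ ADDNE  r0←0x02
3: · MOVHI
4: ✓ CMP  NZCV=1001
5: ✓ MOVLS  r5←0x93
6: · ADDHI
7: ✓ ADDLS  r4←0xbf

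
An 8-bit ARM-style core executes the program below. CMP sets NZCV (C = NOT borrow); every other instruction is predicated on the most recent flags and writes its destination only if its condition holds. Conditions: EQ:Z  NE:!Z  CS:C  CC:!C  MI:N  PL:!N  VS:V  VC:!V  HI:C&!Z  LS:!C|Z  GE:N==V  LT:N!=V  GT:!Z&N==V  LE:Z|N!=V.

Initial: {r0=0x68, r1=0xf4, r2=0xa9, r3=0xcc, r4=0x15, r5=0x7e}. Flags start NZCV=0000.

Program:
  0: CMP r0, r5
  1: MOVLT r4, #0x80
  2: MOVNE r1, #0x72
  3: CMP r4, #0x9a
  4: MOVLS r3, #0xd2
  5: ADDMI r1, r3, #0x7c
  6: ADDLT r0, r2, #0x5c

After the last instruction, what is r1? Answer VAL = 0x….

VAL = 0x4e

[0] flags=1000 → (cmp)
[1] flags=1000 LT?T → r4=0x80
[2] flags=1000 NE?T → r1=0x72
[3] flags=1000 → (cmp)
[4] flags=1000 LS?T → r3=0xd2
[5] flags=1000 MI?T → r1=0x4e
[6] flags=1000 LT?T → r0=0x05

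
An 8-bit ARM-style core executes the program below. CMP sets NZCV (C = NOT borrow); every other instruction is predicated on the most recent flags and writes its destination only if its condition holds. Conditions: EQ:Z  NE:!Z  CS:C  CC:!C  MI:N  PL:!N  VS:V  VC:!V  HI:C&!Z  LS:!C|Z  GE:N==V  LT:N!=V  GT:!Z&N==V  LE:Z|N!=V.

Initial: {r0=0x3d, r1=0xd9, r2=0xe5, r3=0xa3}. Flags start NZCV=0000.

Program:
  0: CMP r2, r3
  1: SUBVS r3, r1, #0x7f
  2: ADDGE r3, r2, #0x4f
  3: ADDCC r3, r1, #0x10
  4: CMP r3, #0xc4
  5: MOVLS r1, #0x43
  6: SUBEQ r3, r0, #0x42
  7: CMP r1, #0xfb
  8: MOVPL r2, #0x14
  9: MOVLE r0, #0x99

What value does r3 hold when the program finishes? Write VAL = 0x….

[0] flags=0010 → (cmp)
[1] flags=0010 VS?F → skip
[2] flags=0010 GE?T → r3=0x34
[3] flags=0010 CC?F → skip
[4] flags=0000 → (cmp)
[5] flags=0000 LS?T → r1=0x43
[6] flags=0000 EQ?F → skip
[7] flags=0000 → (cmp)
[8] flags=0000 PL?T → r2=0x14
[9] flags=0000 LE?F → skip

VAL = 0x34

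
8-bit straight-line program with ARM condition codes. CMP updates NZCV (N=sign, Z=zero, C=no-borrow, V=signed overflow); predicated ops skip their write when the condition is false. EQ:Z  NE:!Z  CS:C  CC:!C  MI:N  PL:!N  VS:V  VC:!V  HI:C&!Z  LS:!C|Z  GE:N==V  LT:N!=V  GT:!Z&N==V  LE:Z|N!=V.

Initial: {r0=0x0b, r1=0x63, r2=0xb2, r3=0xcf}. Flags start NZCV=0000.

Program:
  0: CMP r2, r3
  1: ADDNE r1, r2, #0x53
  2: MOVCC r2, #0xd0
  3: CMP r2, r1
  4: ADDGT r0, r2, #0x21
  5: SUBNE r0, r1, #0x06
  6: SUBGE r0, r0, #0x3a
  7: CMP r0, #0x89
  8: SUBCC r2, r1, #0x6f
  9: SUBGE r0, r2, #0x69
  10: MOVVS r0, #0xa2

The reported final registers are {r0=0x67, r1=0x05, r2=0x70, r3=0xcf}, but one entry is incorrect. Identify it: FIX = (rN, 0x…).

[0] flags=1000 → (cmp)
[1] flags=1000 NE?T → r1=0x05
[2] flags=1000 CC?T → r2=0xd0
[3] flags=1010 → (cmp)
[4] flags=1010 GT?F → skip
[5] flags=1010 NE?T → r0=0xff
[6] flags=1010 GE?F → skip
[7] flags=0010 → (cmp)
[8] flags=0010 CC?F → skip
[9] flags=0010 GE?T → r0=0x67
[10] flags=0010 VS?F → skip

FIX = (r2, 0xd0)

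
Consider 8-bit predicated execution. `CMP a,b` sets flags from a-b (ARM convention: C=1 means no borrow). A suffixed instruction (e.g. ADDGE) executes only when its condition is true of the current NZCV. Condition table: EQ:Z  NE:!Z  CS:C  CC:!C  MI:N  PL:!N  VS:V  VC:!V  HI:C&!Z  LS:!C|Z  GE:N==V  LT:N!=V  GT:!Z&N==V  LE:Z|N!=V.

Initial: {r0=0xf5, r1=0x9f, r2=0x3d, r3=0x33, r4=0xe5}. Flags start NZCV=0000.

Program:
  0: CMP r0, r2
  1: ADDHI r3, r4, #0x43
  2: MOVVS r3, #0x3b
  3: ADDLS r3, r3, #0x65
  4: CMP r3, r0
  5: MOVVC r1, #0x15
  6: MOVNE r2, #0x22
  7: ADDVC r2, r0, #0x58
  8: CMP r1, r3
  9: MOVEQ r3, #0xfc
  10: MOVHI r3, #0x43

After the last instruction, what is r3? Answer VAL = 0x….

0: ✓ CMP  NZCV=1010
1: ✓ ADDHI  r3←0x28
2: · MOVVS
3: · ADDLS
4: ✓ CMP  NZCV=0000
5: ✓ MOVVC  r1←0x15
6: ✓ MOVNE  r2←0x22
7: ✓ ADDVC  r2←0x4d
8: ✓ CMP  NZCV=1000
9: · MOVEQ
10: · MOVHI

VAL = 0x28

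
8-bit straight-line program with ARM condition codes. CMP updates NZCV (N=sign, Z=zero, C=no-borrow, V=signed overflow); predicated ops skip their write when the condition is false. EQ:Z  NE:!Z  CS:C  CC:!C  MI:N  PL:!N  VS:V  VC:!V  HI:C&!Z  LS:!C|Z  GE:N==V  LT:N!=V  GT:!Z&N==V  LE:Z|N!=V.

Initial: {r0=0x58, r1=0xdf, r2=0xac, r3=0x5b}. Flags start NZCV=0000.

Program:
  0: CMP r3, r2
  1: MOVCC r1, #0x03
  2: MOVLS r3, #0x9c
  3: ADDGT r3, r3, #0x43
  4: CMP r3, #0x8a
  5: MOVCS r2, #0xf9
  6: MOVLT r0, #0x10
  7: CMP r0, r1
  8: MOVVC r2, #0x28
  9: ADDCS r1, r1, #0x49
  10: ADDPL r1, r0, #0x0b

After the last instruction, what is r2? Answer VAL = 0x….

VAL = 0x28

0: ✓ CMP  NZCV=1001
1: ✓ MOVCC  r1←0x03
2: ✓ MOVLS  r3←0x9c
3: ✓ ADDGT  r3←0xdf
4: ✓ CMP  NZCV=0010
5: ✓ MOVCS  r2←0xf9
6: · MOVLT
7: ✓ CMP  NZCV=0010
8: ✓ MOVVC  r2←0x28
9: ✓ ADDCS  r1←0x4c
10: ✓ ADDPL  r1←0x63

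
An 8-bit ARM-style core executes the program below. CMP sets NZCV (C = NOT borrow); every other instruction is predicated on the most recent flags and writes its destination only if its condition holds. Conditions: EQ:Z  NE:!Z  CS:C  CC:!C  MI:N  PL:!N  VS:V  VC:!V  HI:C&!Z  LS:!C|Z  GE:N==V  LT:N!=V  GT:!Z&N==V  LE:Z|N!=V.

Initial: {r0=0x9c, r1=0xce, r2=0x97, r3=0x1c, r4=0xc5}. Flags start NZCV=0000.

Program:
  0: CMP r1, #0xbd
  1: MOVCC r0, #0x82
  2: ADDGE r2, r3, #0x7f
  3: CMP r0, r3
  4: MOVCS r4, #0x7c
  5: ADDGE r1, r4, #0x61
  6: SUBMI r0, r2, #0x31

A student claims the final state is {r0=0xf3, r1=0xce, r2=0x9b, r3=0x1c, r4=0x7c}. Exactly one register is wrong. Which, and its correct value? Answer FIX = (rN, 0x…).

[0] flags=0010 → (cmp)
[1] flags=0010 CC?F → skip
[2] flags=0010 GE?T → r2=0x9b
[3] flags=1010 → (cmp)
[4] flags=1010 CS?T → r4=0x7c
[5] flags=1010 GE?F → skip
[6] flags=1010 MI?T → r0=0x6a

FIX = (r0, 0x6a)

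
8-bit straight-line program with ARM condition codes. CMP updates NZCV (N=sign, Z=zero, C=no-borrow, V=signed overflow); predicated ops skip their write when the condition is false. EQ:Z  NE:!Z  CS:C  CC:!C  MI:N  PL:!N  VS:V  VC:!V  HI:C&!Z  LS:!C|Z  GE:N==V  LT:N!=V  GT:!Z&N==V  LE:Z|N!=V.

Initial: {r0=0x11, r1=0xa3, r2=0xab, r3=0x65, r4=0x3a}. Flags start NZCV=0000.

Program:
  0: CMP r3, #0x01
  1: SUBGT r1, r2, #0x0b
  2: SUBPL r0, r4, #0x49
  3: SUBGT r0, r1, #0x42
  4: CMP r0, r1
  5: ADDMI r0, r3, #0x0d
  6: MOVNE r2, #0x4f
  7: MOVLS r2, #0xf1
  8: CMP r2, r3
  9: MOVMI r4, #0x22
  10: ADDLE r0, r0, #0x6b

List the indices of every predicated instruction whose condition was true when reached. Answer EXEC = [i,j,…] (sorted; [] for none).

EXEC = [1,2,3,5,6,7,9,10]

0: ✓ CMP  NZCV=0010
1: ✓ SUBGT  r1←0xa0
2: ✓ SUBPL  r0←0xf1
3: ✓ SUBGT  r0←0x5e
4: ✓ CMP  NZCV=1001
5: ✓ ADDMI  r0←0x72
6: ✓ MOVNE  r2←0x4f
7: ✓ MOVLS  r2←0xf1
8: ✓ CMP  NZCV=1010
9: ✓ MOVMI  r4←0x22
10: ✓ ADDLE  r0←0xdd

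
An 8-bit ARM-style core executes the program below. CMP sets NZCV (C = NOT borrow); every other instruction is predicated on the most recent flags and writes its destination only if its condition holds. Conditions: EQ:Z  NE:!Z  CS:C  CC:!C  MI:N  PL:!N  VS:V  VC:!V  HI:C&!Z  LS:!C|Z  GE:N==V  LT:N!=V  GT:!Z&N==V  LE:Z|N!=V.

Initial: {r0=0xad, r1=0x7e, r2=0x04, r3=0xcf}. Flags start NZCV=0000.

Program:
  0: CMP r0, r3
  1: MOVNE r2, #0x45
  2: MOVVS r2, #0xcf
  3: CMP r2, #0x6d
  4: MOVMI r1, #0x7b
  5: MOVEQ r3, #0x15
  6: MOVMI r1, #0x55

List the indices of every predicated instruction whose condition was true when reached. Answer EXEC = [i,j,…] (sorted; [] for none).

0: ✓ CMP  NZCV=1000
1: ✓ MOVNE  r2←0x45
2: · MOVVS
3: ✓ CMP  NZCV=1000
4: ✓ MOVMI  r1←0x7b
5: · MOVEQ
6: ✓ MOVMI  r1←0x55

EXEC = [1,4,6]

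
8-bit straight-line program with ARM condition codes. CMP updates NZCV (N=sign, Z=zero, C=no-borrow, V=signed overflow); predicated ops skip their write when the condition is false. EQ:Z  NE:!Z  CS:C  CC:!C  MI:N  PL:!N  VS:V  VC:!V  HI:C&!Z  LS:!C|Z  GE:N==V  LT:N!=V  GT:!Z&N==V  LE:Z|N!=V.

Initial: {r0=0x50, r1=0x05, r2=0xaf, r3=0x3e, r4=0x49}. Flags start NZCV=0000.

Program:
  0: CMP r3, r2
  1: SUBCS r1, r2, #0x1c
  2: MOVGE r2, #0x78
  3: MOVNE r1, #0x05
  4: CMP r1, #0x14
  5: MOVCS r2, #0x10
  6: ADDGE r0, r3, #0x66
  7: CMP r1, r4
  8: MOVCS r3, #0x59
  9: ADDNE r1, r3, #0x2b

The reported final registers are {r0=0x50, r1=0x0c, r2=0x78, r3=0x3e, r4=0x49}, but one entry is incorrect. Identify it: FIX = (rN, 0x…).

FIX = (r1, 0x69)

0: ✓ CMP  NZCV=1001
1: · SUBCS
2: ✓ MOVGE  r2←0x78
3: ✓ MOVNE  r1←0x05
4: ✓ CMP  NZCV=1000
5: · MOVCS
6: · ADDGE
7: ✓ CMP  NZCV=1000
8: · MOVCS
9: ✓ ADDNE  r1←0x69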